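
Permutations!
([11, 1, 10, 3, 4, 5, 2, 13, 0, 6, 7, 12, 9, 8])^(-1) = (0 8 13 7 10 2 6 9 12 11)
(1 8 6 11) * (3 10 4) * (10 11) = (1 8 6 10 4 3 11) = [0, 8, 2, 11, 3, 5, 10, 7, 6, 9, 4, 1]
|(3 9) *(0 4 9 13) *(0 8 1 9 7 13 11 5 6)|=11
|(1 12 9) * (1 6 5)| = 5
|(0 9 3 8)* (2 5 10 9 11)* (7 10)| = 9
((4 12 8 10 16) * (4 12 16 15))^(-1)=(4 15 10 8 12 16)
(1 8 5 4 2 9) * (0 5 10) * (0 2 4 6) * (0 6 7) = (0 5 7)(1 8 10 2 9) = [5, 8, 9, 3, 4, 7, 6, 0, 10, 1, 2]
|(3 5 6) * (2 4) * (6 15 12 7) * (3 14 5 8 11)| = |(2 4)(3 8 11)(5 15 12 7 6 14)| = 6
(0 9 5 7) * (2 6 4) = (0 9 5 7)(2 6 4) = [9, 1, 6, 3, 2, 7, 4, 0, 8, 5]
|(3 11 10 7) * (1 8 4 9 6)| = |(1 8 4 9 6)(3 11 10 7)| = 20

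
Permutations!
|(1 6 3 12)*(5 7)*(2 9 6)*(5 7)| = 6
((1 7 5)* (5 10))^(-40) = ((1 7 10 5))^(-40) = (10)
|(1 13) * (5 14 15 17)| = |(1 13)(5 14 15 17)| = 4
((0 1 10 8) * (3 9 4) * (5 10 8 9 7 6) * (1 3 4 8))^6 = ((0 3 7 6 5 10 9 8))^6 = (0 9 5 7)(3 8 10 6)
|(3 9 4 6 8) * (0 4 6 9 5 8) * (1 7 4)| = |(0 1 7 4 9 6)(3 5 8)| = 6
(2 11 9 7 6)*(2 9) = (2 11)(6 9 7) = [0, 1, 11, 3, 4, 5, 9, 6, 8, 7, 10, 2]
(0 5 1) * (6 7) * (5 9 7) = (0 9 7 6 5 1) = [9, 0, 2, 3, 4, 1, 5, 6, 8, 7]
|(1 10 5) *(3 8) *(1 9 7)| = |(1 10 5 9 7)(3 8)| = 10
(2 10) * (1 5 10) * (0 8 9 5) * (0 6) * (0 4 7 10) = [8, 6, 1, 3, 7, 0, 4, 10, 9, 5, 2] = (0 8 9 5)(1 6 4 7 10 2)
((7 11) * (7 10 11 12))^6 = ((7 12)(10 11))^6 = (12)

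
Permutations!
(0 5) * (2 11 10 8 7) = (0 5)(2 11 10 8 7) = [5, 1, 11, 3, 4, 0, 6, 2, 7, 9, 8, 10]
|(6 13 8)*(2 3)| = 6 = |(2 3)(6 13 8)|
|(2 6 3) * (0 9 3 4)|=|(0 9 3 2 6 4)|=6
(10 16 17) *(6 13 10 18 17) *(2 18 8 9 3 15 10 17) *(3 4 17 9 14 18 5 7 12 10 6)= (2 5 7 12 10 16 3 15 6 13 9 4 17 8 14 18)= [0, 1, 5, 15, 17, 7, 13, 12, 14, 4, 16, 11, 10, 9, 18, 6, 3, 8, 2]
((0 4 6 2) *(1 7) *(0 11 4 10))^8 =((0 10)(1 7)(2 11 4 6))^8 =(11)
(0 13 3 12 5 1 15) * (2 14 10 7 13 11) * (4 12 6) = [11, 15, 14, 6, 12, 1, 4, 13, 8, 9, 7, 2, 5, 3, 10, 0] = (0 11 2 14 10 7 13 3 6 4 12 5 1 15)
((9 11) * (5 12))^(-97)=(5 12)(9 11)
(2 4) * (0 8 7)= (0 8 7)(2 4)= [8, 1, 4, 3, 2, 5, 6, 0, 7]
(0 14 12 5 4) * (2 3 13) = [14, 1, 3, 13, 0, 4, 6, 7, 8, 9, 10, 11, 5, 2, 12] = (0 14 12 5 4)(2 3 13)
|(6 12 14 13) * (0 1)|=|(0 1)(6 12 14 13)|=4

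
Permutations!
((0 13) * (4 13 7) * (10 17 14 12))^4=(17)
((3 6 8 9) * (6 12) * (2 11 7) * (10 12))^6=(12)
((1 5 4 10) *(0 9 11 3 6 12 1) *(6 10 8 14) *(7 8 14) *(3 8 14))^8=(0 1 8 3 6 9 5 7 10 12 11 4 14)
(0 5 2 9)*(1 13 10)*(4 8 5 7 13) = (0 7 13 10 1 4 8 5 2 9) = [7, 4, 9, 3, 8, 2, 6, 13, 5, 0, 1, 11, 12, 10]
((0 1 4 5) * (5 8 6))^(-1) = (0 5 6 8 4 1)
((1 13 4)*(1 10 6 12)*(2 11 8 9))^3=(1 10)(2 9 8 11)(4 12)(6 13)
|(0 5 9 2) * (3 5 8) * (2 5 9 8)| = 4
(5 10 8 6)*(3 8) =(3 8 6 5 10) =[0, 1, 2, 8, 4, 10, 5, 7, 6, 9, 3]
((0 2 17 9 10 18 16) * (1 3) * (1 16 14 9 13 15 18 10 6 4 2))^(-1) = ((0 1 3 16)(2 17 13 15 18 14 9 6 4))^(-1) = (0 16 3 1)(2 4 6 9 14 18 15 13 17)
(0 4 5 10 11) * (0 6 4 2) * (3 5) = (0 2)(3 5 10 11 6 4) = [2, 1, 0, 5, 3, 10, 4, 7, 8, 9, 11, 6]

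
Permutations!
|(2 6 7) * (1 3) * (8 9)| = |(1 3)(2 6 7)(8 9)| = 6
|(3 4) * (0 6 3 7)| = |(0 6 3 4 7)| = 5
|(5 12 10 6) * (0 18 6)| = |(0 18 6 5 12 10)| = 6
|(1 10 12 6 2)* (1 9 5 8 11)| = 9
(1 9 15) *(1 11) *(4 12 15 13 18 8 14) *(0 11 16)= (0 11 1 9 13 18 8 14 4 12 15 16)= [11, 9, 2, 3, 12, 5, 6, 7, 14, 13, 10, 1, 15, 18, 4, 16, 0, 17, 8]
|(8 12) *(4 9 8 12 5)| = |(12)(4 9 8 5)| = 4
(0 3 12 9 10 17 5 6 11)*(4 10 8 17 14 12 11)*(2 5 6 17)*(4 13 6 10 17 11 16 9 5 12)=(0 3 16 9 8 2 12 5 11)(4 17 10 14)(6 13)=[3, 1, 12, 16, 17, 11, 13, 7, 2, 8, 14, 0, 5, 6, 4, 15, 9, 10]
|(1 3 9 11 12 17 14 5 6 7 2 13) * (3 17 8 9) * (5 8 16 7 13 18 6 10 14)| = |(1 17 5 10 14 8 9 11 12 16 7 2 18 6 13)| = 15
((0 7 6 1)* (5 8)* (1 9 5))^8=((0 7 6 9 5 8 1))^8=(0 7 6 9 5 8 1)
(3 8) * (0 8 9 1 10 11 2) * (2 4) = (0 8 3 9 1 10 11 4 2) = [8, 10, 0, 9, 2, 5, 6, 7, 3, 1, 11, 4]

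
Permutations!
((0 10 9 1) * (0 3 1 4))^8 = ((0 10 9 4)(1 3))^8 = (10)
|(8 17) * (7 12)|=2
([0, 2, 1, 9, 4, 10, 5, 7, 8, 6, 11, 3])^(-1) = (1 2)(3 11 10 5 6 9)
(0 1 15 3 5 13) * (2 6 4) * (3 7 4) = (0 1 15 7 4 2 6 3 5 13) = [1, 15, 6, 5, 2, 13, 3, 4, 8, 9, 10, 11, 12, 0, 14, 7]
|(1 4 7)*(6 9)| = 6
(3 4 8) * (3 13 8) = (3 4)(8 13) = [0, 1, 2, 4, 3, 5, 6, 7, 13, 9, 10, 11, 12, 8]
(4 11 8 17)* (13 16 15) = (4 11 8 17)(13 16 15) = [0, 1, 2, 3, 11, 5, 6, 7, 17, 9, 10, 8, 12, 16, 14, 13, 15, 4]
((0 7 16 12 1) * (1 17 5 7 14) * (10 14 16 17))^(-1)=(0 1 14 10 12 16)(5 17 7)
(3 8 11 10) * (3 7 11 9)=(3 8 9)(7 11 10)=[0, 1, 2, 8, 4, 5, 6, 11, 9, 3, 7, 10]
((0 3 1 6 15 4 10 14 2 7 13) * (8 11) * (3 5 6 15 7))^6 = (0 5 6 7 13)(1 3 2 14 10 4 15)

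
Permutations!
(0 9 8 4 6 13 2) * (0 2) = (0 9 8 4 6 13) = [9, 1, 2, 3, 6, 5, 13, 7, 4, 8, 10, 11, 12, 0]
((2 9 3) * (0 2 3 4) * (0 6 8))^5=((0 2 9 4 6 8))^5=(0 8 6 4 9 2)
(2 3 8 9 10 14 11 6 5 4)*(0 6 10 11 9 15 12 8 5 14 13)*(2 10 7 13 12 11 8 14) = (0 6 2 3 5 4 10 12 14 9 8 15 11 7 13) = [6, 1, 3, 5, 10, 4, 2, 13, 15, 8, 12, 7, 14, 0, 9, 11]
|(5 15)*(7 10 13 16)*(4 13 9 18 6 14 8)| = |(4 13 16 7 10 9 18 6 14 8)(5 15)| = 10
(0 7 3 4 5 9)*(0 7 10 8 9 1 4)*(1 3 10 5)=(0 5 3)(1 4)(7 10 8 9)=[5, 4, 2, 0, 1, 3, 6, 10, 9, 7, 8]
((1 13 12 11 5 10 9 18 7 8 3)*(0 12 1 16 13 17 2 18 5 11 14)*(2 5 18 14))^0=(18)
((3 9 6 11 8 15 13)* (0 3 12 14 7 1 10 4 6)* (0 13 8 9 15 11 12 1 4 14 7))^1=(0 3 15 8 11 9 13 1 10 14)(4 6 12 7)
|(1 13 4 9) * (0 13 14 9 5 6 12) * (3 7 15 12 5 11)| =|(0 13 4 11 3 7 15 12)(1 14 9)(5 6)| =24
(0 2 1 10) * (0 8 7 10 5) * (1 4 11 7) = (0 2 4 11 7 10 8 1 5) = [2, 5, 4, 3, 11, 0, 6, 10, 1, 9, 8, 7]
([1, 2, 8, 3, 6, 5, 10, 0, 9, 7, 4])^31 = [1, 2, 8, 3, 6, 5, 10, 0, 9, 7, 4]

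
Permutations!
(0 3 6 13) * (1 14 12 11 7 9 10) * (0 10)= [3, 14, 2, 6, 4, 5, 13, 9, 8, 0, 1, 7, 11, 10, 12]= (0 3 6 13 10 1 14 12 11 7 9)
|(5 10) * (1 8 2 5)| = |(1 8 2 5 10)| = 5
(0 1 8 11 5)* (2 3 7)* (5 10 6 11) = (0 1 8 5)(2 3 7)(6 11 10) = [1, 8, 3, 7, 4, 0, 11, 2, 5, 9, 6, 10]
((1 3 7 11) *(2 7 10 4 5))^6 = (1 7 5 10)(2 4 3 11)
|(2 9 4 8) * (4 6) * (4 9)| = |(2 4 8)(6 9)| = 6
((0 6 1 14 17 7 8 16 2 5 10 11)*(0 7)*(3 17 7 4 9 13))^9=((0 6 1 14 7 8 16 2 5 10 11 4 9 13 3 17))^9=(0 10 1 4 7 13 16 17 5 6 11 14 9 8 3 2)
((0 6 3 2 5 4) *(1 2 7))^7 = ((0 6 3 7 1 2 5 4))^7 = (0 4 5 2 1 7 3 6)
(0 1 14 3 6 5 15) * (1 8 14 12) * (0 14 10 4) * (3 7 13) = (0 8 10 4)(1 12)(3 6 5 15 14 7 13) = [8, 12, 2, 6, 0, 15, 5, 13, 10, 9, 4, 11, 1, 3, 7, 14]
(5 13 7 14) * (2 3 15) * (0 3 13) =[3, 1, 13, 15, 4, 0, 6, 14, 8, 9, 10, 11, 12, 7, 5, 2] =(0 3 15 2 13 7 14 5)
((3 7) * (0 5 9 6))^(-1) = ((0 5 9 6)(3 7))^(-1) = (0 6 9 5)(3 7)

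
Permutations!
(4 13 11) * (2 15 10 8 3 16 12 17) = (2 15 10 8 3 16 12 17)(4 13 11) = [0, 1, 15, 16, 13, 5, 6, 7, 3, 9, 8, 4, 17, 11, 14, 10, 12, 2]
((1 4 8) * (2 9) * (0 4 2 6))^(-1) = ((0 4 8 1 2 9 6))^(-1) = (0 6 9 2 1 8 4)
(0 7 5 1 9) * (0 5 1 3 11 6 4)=(0 7 1 9 5 3 11 6 4)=[7, 9, 2, 11, 0, 3, 4, 1, 8, 5, 10, 6]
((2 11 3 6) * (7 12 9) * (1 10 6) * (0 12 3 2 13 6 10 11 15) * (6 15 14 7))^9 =(0 6)(1 14)(2 3)(7 11)(9 15)(12 13)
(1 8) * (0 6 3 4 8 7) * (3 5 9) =(0 6 5 9 3 4 8 1 7) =[6, 7, 2, 4, 8, 9, 5, 0, 1, 3]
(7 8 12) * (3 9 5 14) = (3 9 5 14)(7 8 12) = [0, 1, 2, 9, 4, 14, 6, 8, 12, 5, 10, 11, 7, 13, 3]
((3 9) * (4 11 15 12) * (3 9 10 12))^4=((3 10 12 4 11 15))^4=(3 11 12)(4 10 15)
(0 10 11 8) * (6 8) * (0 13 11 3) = [10, 1, 2, 0, 4, 5, 8, 7, 13, 9, 3, 6, 12, 11] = (0 10 3)(6 8 13 11)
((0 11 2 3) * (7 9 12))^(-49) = (0 3 2 11)(7 12 9)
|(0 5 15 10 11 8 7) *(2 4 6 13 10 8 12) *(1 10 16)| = |(0 5 15 8 7)(1 10 11 12 2 4 6 13 16)| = 45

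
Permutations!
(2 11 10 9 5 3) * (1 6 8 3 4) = [0, 6, 11, 2, 1, 4, 8, 7, 3, 5, 9, 10] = (1 6 8 3 2 11 10 9 5 4)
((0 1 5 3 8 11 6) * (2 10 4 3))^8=((0 1 5 2 10 4 3 8 11 6))^8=(0 11 3 10 5)(1 6 8 4 2)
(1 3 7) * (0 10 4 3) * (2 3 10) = (0 2 3 7 1)(4 10) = [2, 0, 3, 7, 10, 5, 6, 1, 8, 9, 4]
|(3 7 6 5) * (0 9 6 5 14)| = |(0 9 6 14)(3 7 5)| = 12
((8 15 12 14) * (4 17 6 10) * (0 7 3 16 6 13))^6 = ((0 7 3 16 6 10 4 17 13)(8 15 12 14))^6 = (0 4 16)(3 13 10)(6 7 17)(8 12)(14 15)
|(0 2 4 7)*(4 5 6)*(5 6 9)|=10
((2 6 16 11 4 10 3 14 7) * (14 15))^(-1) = ((2 6 16 11 4 10 3 15 14 7))^(-1) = (2 7 14 15 3 10 4 11 16 6)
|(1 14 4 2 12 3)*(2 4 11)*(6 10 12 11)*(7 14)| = 14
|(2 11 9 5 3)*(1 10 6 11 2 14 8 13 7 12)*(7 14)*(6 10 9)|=|(1 9 5 3 7 12)(6 11)(8 13 14)|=6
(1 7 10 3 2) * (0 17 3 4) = (0 17 3 2 1 7 10 4) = [17, 7, 1, 2, 0, 5, 6, 10, 8, 9, 4, 11, 12, 13, 14, 15, 16, 3]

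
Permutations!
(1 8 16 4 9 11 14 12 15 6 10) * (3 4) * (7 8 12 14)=(1 12 15 6 10)(3 4 9 11 7 8 16)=[0, 12, 2, 4, 9, 5, 10, 8, 16, 11, 1, 7, 15, 13, 14, 6, 3]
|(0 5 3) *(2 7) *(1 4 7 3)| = |(0 5 1 4 7 2 3)| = 7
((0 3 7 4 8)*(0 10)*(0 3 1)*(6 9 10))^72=((0 1)(3 7 4 8 6 9 10))^72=(3 4 6 10 7 8 9)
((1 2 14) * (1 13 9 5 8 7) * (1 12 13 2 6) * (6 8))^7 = (1 6 5 9 13 12 7 8)(2 14)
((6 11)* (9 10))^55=((6 11)(9 10))^55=(6 11)(9 10)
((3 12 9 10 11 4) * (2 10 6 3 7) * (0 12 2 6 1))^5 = (0 12 9 1)(2 6 4 10 3 7 11)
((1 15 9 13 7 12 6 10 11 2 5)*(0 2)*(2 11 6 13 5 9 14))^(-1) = ((0 11)(1 15 14 2 9 5)(6 10)(7 12 13))^(-1) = (0 11)(1 5 9 2 14 15)(6 10)(7 13 12)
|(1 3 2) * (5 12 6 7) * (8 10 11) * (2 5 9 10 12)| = 28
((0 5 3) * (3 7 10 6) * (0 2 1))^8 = (10) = ((0 5 7 10 6 3 2 1))^8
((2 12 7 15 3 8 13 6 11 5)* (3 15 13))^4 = (15)(2 6 12 11 7 5 13)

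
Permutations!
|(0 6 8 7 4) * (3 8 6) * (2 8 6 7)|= |(0 3 6 7 4)(2 8)|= 10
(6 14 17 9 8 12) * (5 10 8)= (5 10 8 12 6 14 17 9)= [0, 1, 2, 3, 4, 10, 14, 7, 12, 5, 8, 11, 6, 13, 17, 15, 16, 9]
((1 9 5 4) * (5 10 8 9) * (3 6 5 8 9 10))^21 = ((1 8 10 9 3 6 5 4))^21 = (1 6 10 4 3 8 5 9)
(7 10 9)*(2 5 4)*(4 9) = [0, 1, 5, 3, 2, 9, 6, 10, 8, 7, 4] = (2 5 9 7 10 4)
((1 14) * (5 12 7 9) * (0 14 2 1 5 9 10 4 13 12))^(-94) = ((0 14 5)(1 2)(4 13 12 7 10))^(-94) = (0 5 14)(4 13 12 7 10)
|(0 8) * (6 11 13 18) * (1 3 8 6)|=8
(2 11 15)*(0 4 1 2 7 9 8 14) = [4, 2, 11, 3, 1, 5, 6, 9, 14, 8, 10, 15, 12, 13, 0, 7] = (0 4 1 2 11 15 7 9 8 14)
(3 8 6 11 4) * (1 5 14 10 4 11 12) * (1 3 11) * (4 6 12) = (1 5 14 10 6 4 11)(3 8 12) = [0, 5, 2, 8, 11, 14, 4, 7, 12, 9, 6, 1, 3, 13, 10]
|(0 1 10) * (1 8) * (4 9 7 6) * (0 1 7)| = 6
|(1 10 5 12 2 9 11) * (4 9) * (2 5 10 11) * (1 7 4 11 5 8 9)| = |(1 5 12 8 9 2 11 7 4)| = 9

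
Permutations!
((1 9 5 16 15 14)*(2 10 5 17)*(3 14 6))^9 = (1 3 15 5 2 9 14 6 16 10 17)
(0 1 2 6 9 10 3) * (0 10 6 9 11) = (0 1 2 9 6 11)(3 10) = [1, 2, 9, 10, 4, 5, 11, 7, 8, 6, 3, 0]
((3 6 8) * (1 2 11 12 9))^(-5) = (12)(3 6 8)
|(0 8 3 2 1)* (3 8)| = 4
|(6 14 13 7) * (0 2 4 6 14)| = 12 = |(0 2 4 6)(7 14 13)|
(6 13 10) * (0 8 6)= (0 8 6 13 10)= [8, 1, 2, 3, 4, 5, 13, 7, 6, 9, 0, 11, 12, 10]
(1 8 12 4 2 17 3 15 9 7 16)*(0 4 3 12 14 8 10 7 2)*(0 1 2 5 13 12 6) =(0 4 1 10 7 16 2 17 6)(3 15 9 5 13 12)(8 14) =[4, 10, 17, 15, 1, 13, 0, 16, 14, 5, 7, 11, 3, 12, 8, 9, 2, 6]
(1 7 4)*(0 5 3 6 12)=(0 5 3 6 12)(1 7 4)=[5, 7, 2, 6, 1, 3, 12, 4, 8, 9, 10, 11, 0]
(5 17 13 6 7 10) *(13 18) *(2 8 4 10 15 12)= [0, 1, 8, 3, 10, 17, 7, 15, 4, 9, 5, 11, 2, 6, 14, 12, 16, 18, 13]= (2 8 4 10 5 17 18 13 6 7 15 12)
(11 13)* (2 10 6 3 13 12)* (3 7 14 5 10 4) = (2 4 3 13 11 12)(5 10 6 7 14) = [0, 1, 4, 13, 3, 10, 7, 14, 8, 9, 6, 12, 2, 11, 5]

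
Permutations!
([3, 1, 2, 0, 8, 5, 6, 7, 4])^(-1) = [3, 1, 2, 0, 8, 5, 6, 7, 4]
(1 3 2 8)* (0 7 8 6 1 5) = (0 7 8 5)(1 3 2 6) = [7, 3, 6, 2, 4, 0, 1, 8, 5]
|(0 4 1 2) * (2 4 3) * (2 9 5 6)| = 6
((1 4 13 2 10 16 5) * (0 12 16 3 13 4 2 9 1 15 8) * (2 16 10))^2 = ((0 12 10 3 13 9 1 16 5 15 8))^2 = (0 10 13 1 5 8 12 3 9 16 15)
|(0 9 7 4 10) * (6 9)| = |(0 6 9 7 4 10)| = 6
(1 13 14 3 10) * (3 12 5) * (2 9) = (1 13 14 12 5 3 10)(2 9) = [0, 13, 9, 10, 4, 3, 6, 7, 8, 2, 1, 11, 5, 14, 12]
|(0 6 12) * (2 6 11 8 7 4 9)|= 9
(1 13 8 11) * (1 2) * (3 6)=(1 13 8 11 2)(3 6)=[0, 13, 1, 6, 4, 5, 3, 7, 11, 9, 10, 2, 12, 8]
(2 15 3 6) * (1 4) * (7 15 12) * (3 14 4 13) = (1 13 3 6 2 12 7 15 14 4) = [0, 13, 12, 6, 1, 5, 2, 15, 8, 9, 10, 11, 7, 3, 4, 14]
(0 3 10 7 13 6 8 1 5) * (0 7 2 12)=(0 3 10 2 12)(1 5 7 13 6 8)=[3, 5, 12, 10, 4, 7, 8, 13, 1, 9, 2, 11, 0, 6]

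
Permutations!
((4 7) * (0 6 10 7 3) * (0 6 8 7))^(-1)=(0 10 6 3 4 7 8)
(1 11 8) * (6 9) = [0, 11, 2, 3, 4, 5, 9, 7, 1, 6, 10, 8] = (1 11 8)(6 9)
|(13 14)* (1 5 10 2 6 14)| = |(1 5 10 2 6 14 13)| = 7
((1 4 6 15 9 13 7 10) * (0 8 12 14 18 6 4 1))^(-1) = ((0 8 12 14 18 6 15 9 13 7 10))^(-1) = (0 10 7 13 9 15 6 18 14 12 8)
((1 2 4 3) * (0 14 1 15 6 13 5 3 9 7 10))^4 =((0 14 1 2 4 9 7 10)(3 15 6 13 5))^4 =(0 4)(1 7)(2 10)(3 5 13 6 15)(9 14)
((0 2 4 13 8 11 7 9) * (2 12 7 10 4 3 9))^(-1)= (0 9 3 2 7 12)(4 10 11 8 13)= ((0 12 7 2 3 9)(4 13 8 11 10))^(-1)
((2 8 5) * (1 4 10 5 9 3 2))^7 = (1 5 10 4)(2 3 9 8)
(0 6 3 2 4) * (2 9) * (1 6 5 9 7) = (0 5 9 2 4)(1 6 3 7) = [5, 6, 4, 7, 0, 9, 3, 1, 8, 2]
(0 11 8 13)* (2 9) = (0 11 8 13)(2 9) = [11, 1, 9, 3, 4, 5, 6, 7, 13, 2, 10, 8, 12, 0]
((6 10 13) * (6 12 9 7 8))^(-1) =((6 10 13 12 9 7 8))^(-1) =(6 8 7 9 12 13 10)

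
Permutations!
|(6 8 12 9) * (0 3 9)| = 6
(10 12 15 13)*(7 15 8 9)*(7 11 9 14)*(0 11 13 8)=(0 11 9 13 10 12)(7 15 8 14)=[11, 1, 2, 3, 4, 5, 6, 15, 14, 13, 12, 9, 0, 10, 7, 8]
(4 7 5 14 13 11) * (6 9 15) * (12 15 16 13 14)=(4 7 5 12 15 6 9 16 13 11)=[0, 1, 2, 3, 7, 12, 9, 5, 8, 16, 10, 4, 15, 11, 14, 6, 13]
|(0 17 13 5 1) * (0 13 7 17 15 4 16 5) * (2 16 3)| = |(0 15 4 3 2 16 5 1 13)(7 17)| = 18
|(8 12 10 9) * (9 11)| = 5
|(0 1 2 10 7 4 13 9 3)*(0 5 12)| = 11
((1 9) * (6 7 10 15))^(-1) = ((1 9)(6 7 10 15))^(-1) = (1 9)(6 15 10 7)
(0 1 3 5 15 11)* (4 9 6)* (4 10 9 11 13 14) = (0 1 3 5 15 13 14 4 11)(6 10 9) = [1, 3, 2, 5, 11, 15, 10, 7, 8, 6, 9, 0, 12, 14, 4, 13]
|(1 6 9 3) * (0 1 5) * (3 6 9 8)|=7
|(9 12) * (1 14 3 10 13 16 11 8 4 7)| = 10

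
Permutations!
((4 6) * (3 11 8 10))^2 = ((3 11 8 10)(4 6))^2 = (3 8)(10 11)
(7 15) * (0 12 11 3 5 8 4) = (0 12 11 3 5 8 4)(7 15) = [12, 1, 2, 5, 0, 8, 6, 15, 4, 9, 10, 3, 11, 13, 14, 7]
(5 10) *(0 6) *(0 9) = (0 6 9)(5 10) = [6, 1, 2, 3, 4, 10, 9, 7, 8, 0, 5]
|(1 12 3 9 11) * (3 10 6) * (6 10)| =|(1 12 6 3 9 11)| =6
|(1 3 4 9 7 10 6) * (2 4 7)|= |(1 3 7 10 6)(2 4 9)|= 15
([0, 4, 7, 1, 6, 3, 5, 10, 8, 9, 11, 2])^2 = (1 6 3 4 5)(2 10)(7 11)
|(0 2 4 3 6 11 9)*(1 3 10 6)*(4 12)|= 8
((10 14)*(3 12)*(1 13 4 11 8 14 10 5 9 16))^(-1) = (1 16 9 5 14 8 11 4 13)(3 12)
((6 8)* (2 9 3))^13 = (2 9 3)(6 8)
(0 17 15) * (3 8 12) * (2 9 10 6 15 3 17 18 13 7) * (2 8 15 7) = (0 18 13 2 9 10 6 7 8 12 17 3 15) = [18, 1, 9, 15, 4, 5, 7, 8, 12, 10, 6, 11, 17, 2, 14, 0, 16, 3, 13]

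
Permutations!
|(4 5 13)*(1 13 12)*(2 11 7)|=|(1 13 4 5 12)(2 11 7)|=15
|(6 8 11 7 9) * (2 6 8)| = |(2 6)(7 9 8 11)| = 4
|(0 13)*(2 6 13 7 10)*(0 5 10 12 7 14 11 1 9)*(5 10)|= 20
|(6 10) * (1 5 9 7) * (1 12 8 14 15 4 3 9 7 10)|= 12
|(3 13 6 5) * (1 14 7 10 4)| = |(1 14 7 10 4)(3 13 6 5)| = 20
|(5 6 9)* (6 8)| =4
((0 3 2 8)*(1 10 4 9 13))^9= (0 3 2 8)(1 13 9 4 10)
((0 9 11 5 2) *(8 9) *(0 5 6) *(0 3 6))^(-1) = ((0 8 9 11)(2 5)(3 6))^(-1) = (0 11 9 8)(2 5)(3 6)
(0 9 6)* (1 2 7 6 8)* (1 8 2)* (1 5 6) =(0 9 2 7 1 5 6) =[9, 5, 7, 3, 4, 6, 0, 1, 8, 2]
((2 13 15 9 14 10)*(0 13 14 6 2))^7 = ((0 13 15 9 6 2 14 10))^7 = (0 10 14 2 6 9 15 13)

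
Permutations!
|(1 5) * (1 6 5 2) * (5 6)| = |(6)(1 2)| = 2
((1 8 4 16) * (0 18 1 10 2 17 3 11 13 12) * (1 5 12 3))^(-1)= (0 12 5 18)(1 17 2 10 16 4 8)(3 13 11)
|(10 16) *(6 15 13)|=6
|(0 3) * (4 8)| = 2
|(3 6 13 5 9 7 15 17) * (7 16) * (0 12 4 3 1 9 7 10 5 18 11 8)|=72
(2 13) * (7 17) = (2 13)(7 17) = [0, 1, 13, 3, 4, 5, 6, 17, 8, 9, 10, 11, 12, 2, 14, 15, 16, 7]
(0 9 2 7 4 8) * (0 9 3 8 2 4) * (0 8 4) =(0 3 4 2 7 8 9) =[3, 1, 7, 4, 2, 5, 6, 8, 9, 0]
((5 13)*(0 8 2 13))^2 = (0 2 5 8 13)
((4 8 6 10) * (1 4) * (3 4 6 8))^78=(10)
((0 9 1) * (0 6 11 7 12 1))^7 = ((0 9)(1 6 11 7 12))^7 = (0 9)(1 11 12 6 7)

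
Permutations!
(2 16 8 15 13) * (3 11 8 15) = [0, 1, 16, 11, 4, 5, 6, 7, 3, 9, 10, 8, 12, 2, 14, 13, 15] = (2 16 15 13)(3 11 8)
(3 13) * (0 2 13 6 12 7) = (0 2 13 3 6 12 7) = [2, 1, 13, 6, 4, 5, 12, 0, 8, 9, 10, 11, 7, 3]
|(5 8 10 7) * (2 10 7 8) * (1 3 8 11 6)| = |(1 3 8 7 5 2 10 11 6)| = 9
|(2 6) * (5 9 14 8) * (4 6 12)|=4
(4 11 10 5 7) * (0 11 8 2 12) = (0 11 10 5 7 4 8 2 12) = [11, 1, 12, 3, 8, 7, 6, 4, 2, 9, 5, 10, 0]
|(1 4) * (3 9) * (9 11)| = 6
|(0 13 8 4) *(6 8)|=|(0 13 6 8 4)|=5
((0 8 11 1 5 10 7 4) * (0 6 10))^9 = (0 5 1 11 8)(4 6 10 7)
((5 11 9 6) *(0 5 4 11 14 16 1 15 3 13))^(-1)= (0 13 3 15 1 16 14 5)(4 6 9 11)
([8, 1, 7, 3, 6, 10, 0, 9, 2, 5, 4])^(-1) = (0 6 4 10 5 9 7 2 8)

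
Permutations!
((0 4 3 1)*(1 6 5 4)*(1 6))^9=((0 6 5 4 3 1))^9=(0 4)(1 5)(3 6)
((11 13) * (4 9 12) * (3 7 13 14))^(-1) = (3 14 11 13 7)(4 12 9)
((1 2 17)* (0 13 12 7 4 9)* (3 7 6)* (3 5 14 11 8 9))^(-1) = (0 9 8 11 14 5 6 12 13)(1 17 2)(3 4 7) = ((0 13 12 6 5 14 11 8 9)(1 2 17)(3 7 4))^(-1)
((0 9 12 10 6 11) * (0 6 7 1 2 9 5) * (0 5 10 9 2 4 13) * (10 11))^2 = (0 6 7 4)(1 13 11 10) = ((0 11 6 10 7 1 4 13)(9 12))^2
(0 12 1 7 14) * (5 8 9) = (0 12 1 7 14)(5 8 9) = [12, 7, 2, 3, 4, 8, 6, 14, 9, 5, 10, 11, 1, 13, 0]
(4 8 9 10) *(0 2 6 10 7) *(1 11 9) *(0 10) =(0 2 6)(1 11 9 7 10 4 8) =[2, 11, 6, 3, 8, 5, 0, 10, 1, 7, 4, 9]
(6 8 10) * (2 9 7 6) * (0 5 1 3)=(0 5 1 3)(2 9 7 6 8 10)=[5, 3, 9, 0, 4, 1, 8, 6, 10, 7, 2]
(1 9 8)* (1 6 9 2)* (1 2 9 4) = (1 9 8 6 4) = [0, 9, 2, 3, 1, 5, 4, 7, 6, 8]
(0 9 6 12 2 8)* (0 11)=[9, 1, 8, 3, 4, 5, 12, 7, 11, 6, 10, 0, 2]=(0 9 6 12 2 8 11)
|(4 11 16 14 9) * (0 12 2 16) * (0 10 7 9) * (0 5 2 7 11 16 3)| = |(0 12 7 9 4 16 14 5 2 3)(10 11)| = 10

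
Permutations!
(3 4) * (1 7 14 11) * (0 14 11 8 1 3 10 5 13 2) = (0 14 8 1 7 11 3 4 10 5 13 2) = [14, 7, 0, 4, 10, 13, 6, 11, 1, 9, 5, 3, 12, 2, 8]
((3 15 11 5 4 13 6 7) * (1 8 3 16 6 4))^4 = ((1 8 3 15 11 5)(4 13)(6 7 16))^4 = (1 11 3)(5 15 8)(6 7 16)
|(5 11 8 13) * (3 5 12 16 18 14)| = |(3 5 11 8 13 12 16 18 14)| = 9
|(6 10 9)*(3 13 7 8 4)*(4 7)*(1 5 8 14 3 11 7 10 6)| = 30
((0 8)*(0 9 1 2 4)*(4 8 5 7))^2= ((0 5 7 4)(1 2 8 9))^2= (0 7)(1 8)(2 9)(4 5)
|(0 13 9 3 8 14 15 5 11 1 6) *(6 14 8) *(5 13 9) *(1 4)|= 28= |(0 9 3 6)(1 14 15 13 5 11 4)|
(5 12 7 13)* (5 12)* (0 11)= (0 11)(7 13 12)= [11, 1, 2, 3, 4, 5, 6, 13, 8, 9, 10, 0, 7, 12]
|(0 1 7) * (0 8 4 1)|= 4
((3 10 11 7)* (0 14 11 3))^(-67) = (0 14 11 7)(3 10)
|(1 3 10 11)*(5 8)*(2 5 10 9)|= |(1 3 9 2 5 8 10 11)|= 8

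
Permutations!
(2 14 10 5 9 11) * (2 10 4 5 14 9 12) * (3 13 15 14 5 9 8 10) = [0, 1, 8, 13, 9, 12, 6, 7, 10, 11, 5, 3, 2, 15, 4, 14] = (2 8 10 5 12)(3 13 15 14 4 9 11)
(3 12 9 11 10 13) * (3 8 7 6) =(3 12 9 11 10 13 8 7 6) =[0, 1, 2, 12, 4, 5, 3, 6, 7, 11, 13, 10, 9, 8]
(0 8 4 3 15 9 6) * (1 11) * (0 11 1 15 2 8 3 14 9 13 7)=[3, 1, 8, 2, 14, 5, 11, 0, 4, 6, 10, 15, 12, 7, 9, 13]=(0 3 2 8 4 14 9 6 11 15 13 7)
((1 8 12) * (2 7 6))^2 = (1 12 8)(2 6 7)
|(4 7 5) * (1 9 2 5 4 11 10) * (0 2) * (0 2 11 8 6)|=|(0 11 10 1 9 2 5 8 6)(4 7)|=18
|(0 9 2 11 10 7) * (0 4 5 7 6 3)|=|(0 9 2 11 10 6 3)(4 5 7)|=21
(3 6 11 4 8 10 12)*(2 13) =(2 13)(3 6 11 4 8 10 12) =[0, 1, 13, 6, 8, 5, 11, 7, 10, 9, 12, 4, 3, 2]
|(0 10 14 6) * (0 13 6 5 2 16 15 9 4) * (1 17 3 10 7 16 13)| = 18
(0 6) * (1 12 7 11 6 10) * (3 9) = (0 10 1 12 7 11 6)(3 9) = [10, 12, 2, 9, 4, 5, 0, 11, 8, 3, 1, 6, 7]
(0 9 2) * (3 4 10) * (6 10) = (0 9 2)(3 4 6 10) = [9, 1, 0, 4, 6, 5, 10, 7, 8, 2, 3]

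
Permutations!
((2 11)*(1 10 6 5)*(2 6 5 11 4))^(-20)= ((1 10 5)(2 4)(6 11))^(-20)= (11)(1 10 5)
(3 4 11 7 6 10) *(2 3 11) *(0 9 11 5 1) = (0 9 11 7 6 10 5 1)(2 3 4) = [9, 0, 3, 4, 2, 1, 10, 6, 8, 11, 5, 7]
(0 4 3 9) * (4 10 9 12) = (0 10 9)(3 12 4) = [10, 1, 2, 12, 3, 5, 6, 7, 8, 0, 9, 11, 4]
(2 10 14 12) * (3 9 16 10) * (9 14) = [0, 1, 3, 14, 4, 5, 6, 7, 8, 16, 9, 11, 2, 13, 12, 15, 10] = (2 3 14 12)(9 16 10)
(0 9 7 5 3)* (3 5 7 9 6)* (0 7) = [6, 1, 2, 7, 4, 5, 3, 0, 8, 9] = (9)(0 6 3 7)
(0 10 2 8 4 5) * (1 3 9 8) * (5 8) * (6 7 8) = (0 10 2 1 3 9 5)(4 6 7 8) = [10, 3, 1, 9, 6, 0, 7, 8, 4, 5, 2]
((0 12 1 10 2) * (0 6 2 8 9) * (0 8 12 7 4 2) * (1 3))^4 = (12)(0 6 2 4 7)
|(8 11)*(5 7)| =2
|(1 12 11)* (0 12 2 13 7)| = 7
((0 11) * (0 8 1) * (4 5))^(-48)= (11)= ((0 11 8 1)(4 5))^(-48)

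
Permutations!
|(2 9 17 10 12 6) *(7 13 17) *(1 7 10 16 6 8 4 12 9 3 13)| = 6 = |(1 7)(2 3 13 17 16 6)(4 12 8)(9 10)|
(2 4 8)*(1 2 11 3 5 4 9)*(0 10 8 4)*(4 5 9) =(0 10 8 11 3 9 1 2 4 5) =[10, 2, 4, 9, 5, 0, 6, 7, 11, 1, 8, 3]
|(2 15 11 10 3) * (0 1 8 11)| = |(0 1 8 11 10 3 2 15)| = 8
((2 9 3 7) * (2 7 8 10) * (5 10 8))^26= ((2 9 3 5 10))^26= (2 9 3 5 10)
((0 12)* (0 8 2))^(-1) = (0 2 8 12)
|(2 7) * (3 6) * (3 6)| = |(2 7)| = 2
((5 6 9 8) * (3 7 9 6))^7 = (3 9 5 7 8)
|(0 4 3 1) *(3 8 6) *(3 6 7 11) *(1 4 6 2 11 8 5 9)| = 18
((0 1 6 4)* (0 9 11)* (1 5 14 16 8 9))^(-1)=(0 11 9 8 16 14 5)(1 4 6)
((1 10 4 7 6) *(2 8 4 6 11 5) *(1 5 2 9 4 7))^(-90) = (2 7)(8 11) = ((1 10 6 5 9 4)(2 8 7 11))^(-90)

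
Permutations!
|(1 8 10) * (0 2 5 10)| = 6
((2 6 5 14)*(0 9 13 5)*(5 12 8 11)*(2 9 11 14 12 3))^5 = ((0 11 5 12 8 14 9 13 3 2 6))^5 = (0 14 6 8 2 12 3 5 13 11 9)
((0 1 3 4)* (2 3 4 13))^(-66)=((0 1 4)(2 3 13))^(-66)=(13)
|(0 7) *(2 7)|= 3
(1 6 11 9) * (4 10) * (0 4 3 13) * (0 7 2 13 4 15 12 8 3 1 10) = (0 15 12 8 3 4)(1 6 11 9 10)(2 13 7) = [15, 6, 13, 4, 0, 5, 11, 2, 3, 10, 1, 9, 8, 7, 14, 12]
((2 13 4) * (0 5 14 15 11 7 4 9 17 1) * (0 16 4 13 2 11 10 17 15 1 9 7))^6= (0 11 4 16 1 14 5)(9 10)(15 17)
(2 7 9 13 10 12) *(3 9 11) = [0, 1, 7, 9, 4, 5, 6, 11, 8, 13, 12, 3, 2, 10] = (2 7 11 3 9 13 10 12)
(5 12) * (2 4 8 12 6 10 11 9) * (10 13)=[0, 1, 4, 3, 8, 6, 13, 7, 12, 2, 11, 9, 5, 10]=(2 4 8 12 5 6 13 10 11 9)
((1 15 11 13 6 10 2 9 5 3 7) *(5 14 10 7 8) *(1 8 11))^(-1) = ((1 15)(2 9 14 10)(3 11 13 6 7 8 5))^(-1) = (1 15)(2 10 14 9)(3 5 8 7 6 13 11)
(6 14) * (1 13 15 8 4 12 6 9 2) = (1 13 15 8 4 12 6 14 9 2) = [0, 13, 1, 3, 12, 5, 14, 7, 4, 2, 10, 11, 6, 15, 9, 8]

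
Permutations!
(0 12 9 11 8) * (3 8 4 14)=(0 12 9 11 4 14 3 8)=[12, 1, 2, 8, 14, 5, 6, 7, 0, 11, 10, 4, 9, 13, 3]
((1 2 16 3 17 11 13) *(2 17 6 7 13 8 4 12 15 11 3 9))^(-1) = (1 13 7 6 3 17)(2 9 16)(4 8 11 15 12)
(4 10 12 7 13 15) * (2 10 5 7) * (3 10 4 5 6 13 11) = (2 4 6 13 15 5 7 11 3 10 12) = [0, 1, 4, 10, 6, 7, 13, 11, 8, 9, 12, 3, 2, 15, 14, 5]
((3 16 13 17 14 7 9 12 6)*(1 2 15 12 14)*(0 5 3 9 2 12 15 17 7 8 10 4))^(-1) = ((0 5 3 16 13 7 2 17 1 12 6 9 14 8 10 4))^(-1) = (0 4 10 8 14 9 6 12 1 17 2 7 13 16 3 5)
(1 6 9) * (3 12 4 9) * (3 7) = (1 6 7 3 12 4 9) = [0, 6, 2, 12, 9, 5, 7, 3, 8, 1, 10, 11, 4]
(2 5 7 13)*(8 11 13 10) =(2 5 7 10 8 11 13) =[0, 1, 5, 3, 4, 7, 6, 10, 11, 9, 8, 13, 12, 2]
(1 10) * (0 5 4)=(0 5 4)(1 10)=[5, 10, 2, 3, 0, 4, 6, 7, 8, 9, 1]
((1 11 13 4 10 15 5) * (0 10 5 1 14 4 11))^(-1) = (0 1 15 10)(4 14 5)(11 13)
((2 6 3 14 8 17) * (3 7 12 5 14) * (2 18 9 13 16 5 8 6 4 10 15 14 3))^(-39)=((2 4 10 15 14 6 7 12 8 17 18 9 13 16 5 3))^(-39)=(2 17 10 9 14 16 7 3 8 4 18 15 13 6 5 12)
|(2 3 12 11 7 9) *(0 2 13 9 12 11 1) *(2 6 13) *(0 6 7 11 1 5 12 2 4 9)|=14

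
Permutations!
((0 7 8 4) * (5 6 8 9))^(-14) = ((0 7 9 5 6 8 4))^(-14) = (9)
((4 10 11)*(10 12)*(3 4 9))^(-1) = (3 9 11 10 12 4)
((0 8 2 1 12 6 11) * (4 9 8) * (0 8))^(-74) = ((0 4 9)(1 12 6 11 8 2))^(-74) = (0 4 9)(1 8 6)(2 11 12)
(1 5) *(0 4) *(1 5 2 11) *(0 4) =(1 2 11) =[0, 2, 11, 3, 4, 5, 6, 7, 8, 9, 10, 1]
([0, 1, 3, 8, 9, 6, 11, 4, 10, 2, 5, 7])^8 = [0, 1, 4, 9, 11, 8, 10, 6, 2, 7, 3, 5]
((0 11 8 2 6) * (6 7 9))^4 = ((0 11 8 2 7 9 6))^4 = (0 7 11 9 8 6 2)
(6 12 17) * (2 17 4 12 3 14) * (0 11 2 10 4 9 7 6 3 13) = (0 11 2 17 3 14 10 4 12 9 7 6 13) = [11, 1, 17, 14, 12, 5, 13, 6, 8, 7, 4, 2, 9, 0, 10, 15, 16, 3]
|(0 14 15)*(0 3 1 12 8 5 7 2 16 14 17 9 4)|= 20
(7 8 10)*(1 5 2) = (1 5 2)(7 8 10) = [0, 5, 1, 3, 4, 2, 6, 8, 10, 9, 7]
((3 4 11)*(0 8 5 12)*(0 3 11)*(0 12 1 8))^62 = ((1 8 5)(3 4 12))^62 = (1 5 8)(3 12 4)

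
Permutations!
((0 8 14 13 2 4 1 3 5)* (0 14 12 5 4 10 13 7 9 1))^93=(0 5 9 4 12 7 3 8 14 1)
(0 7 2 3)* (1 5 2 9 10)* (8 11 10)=(0 7 9 8 11 10 1 5 2 3)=[7, 5, 3, 0, 4, 2, 6, 9, 11, 8, 1, 10]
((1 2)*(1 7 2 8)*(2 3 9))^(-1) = ((1 8)(2 7 3 9))^(-1) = (1 8)(2 9 3 7)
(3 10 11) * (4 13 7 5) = (3 10 11)(4 13 7 5) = [0, 1, 2, 10, 13, 4, 6, 5, 8, 9, 11, 3, 12, 7]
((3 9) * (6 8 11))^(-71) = ((3 9)(6 8 11))^(-71) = (3 9)(6 8 11)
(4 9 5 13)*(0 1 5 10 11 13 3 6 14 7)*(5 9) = (0 1 9 10 11 13 4 5 3 6 14 7) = [1, 9, 2, 6, 5, 3, 14, 0, 8, 10, 11, 13, 12, 4, 7]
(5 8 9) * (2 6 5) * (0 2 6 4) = (0 2 4)(5 8 9 6) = [2, 1, 4, 3, 0, 8, 5, 7, 9, 6]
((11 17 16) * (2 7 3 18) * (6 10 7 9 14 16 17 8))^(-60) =((2 9 14 16 11 8 6 10 7 3 18))^(-60) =(2 6 9 10 14 7 16 3 11 18 8)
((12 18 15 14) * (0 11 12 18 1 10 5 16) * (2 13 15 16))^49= ((0 11 12 1 10 5 2 13 15 14 18 16))^49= (0 11 12 1 10 5 2 13 15 14 18 16)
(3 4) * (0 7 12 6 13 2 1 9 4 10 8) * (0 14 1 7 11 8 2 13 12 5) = (0 11 8 14 1 9 4 3 10 2 7 5)(6 12) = [11, 9, 7, 10, 3, 0, 12, 5, 14, 4, 2, 8, 6, 13, 1]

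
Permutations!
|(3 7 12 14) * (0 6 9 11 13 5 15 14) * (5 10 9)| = |(0 6 5 15 14 3 7 12)(9 11 13 10)| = 8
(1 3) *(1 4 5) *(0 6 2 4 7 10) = (0 6 2 4 5 1 3 7 10) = [6, 3, 4, 7, 5, 1, 2, 10, 8, 9, 0]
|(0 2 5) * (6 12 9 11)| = 12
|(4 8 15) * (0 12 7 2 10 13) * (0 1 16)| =24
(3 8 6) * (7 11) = [0, 1, 2, 8, 4, 5, 3, 11, 6, 9, 10, 7] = (3 8 6)(7 11)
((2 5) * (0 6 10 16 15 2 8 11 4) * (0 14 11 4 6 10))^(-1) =((0 10 16 15 2 5 8 4 14 11 6))^(-1) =(0 6 11 14 4 8 5 2 15 16 10)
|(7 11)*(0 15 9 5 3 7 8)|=8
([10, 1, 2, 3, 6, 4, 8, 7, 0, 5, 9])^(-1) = (0 8 6 4 5 9 10)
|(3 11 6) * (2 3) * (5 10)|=|(2 3 11 6)(5 10)|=4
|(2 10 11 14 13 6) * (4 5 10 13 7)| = |(2 13 6)(4 5 10 11 14 7)| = 6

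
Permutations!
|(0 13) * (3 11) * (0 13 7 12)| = |(13)(0 7 12)(3 11)| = 6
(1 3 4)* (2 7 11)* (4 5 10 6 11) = (1 3 5 10 6 11 2 7 4) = [0, 3, 7, 5, 1, 10, 11, 4, 8, 9, 6, 2]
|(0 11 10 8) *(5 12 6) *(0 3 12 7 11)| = 8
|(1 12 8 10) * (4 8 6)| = |(1 12 6 4 8 10)| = 6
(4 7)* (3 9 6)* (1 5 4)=(1 5 4 7)(3 9 6)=[0, 5, 2, 9, 7, 4, 3, 1, 8, 6]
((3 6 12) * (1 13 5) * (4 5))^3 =(1 5 4 13)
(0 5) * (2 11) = (0 5)(2 11) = [5, 1, 11, 3, 4, 0, 6, 7, 8, 9, 10, 2]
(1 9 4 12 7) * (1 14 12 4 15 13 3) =[0, 9, 2, 1, 4, 5, 6, 14, 8, 15, 10, 11, 7, 3, 12, 13] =(1 9 15 13 3)(7 14 12)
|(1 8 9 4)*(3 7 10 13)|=4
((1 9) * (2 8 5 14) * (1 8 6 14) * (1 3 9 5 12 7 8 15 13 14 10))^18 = (1 6 14 15 3)(2 13 9 5 10)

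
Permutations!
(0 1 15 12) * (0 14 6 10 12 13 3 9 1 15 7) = (0 15 13 3 9 1 7)(6 10 12 14) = [15, 7, 2, 9, 4, 5, 10, 0, 8, 1, 12, 11, 14, 3, 6, 13]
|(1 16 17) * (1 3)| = 4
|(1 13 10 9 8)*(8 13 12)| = |(1 12 8)(9 13 10)| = 3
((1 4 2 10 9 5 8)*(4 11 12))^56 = (1 12 2 9 8 11 4 10 5)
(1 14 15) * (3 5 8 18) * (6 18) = [0, 14, 2, 5, 4, 8, 18, 7, 6, 9, 10, 11, 12, 13, 15, 1, 16, 17, 3] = (1 14 15)(3 5 8 6 18)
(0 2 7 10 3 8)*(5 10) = (0 2 7 5 10 3 8) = [2, 1, 7, 8, 4, 10, 6, 5, 0, 9, 3]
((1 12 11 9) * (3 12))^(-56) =(1 9 11 12 3)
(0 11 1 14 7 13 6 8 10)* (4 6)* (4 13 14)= (0 11 1 4 6 8 10)(7 14)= [11, 4, 2, 3, 6, 5, 8, 14, 10, 9, 0, 1, 12, 13, 7]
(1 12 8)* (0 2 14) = (0 2 14)(1 12 8) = [2, 12, 14, 3, 4, 5, 6, 7, 1, 9, 10, 11, 8, 13, 0]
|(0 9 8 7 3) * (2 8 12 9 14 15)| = |(0 14 15 2 8 7 3)(9 12)| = 14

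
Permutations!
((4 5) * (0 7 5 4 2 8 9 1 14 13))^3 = (0 2 1)(5 9 13)(7 8 14) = ((0 7 5 2 8 9 1 14 13))^3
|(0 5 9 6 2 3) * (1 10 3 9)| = 15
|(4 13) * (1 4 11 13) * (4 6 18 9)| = 10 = |(1 6 18 9 4)(11 13)|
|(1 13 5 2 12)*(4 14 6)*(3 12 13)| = 3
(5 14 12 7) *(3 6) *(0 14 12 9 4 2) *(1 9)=(0 14 1 9 4 2)(3 6)(5 12 7)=[14, 9, 0, 6, 2, 12, 3, 5, 8, 4, 10, 11, 7, 13, 1]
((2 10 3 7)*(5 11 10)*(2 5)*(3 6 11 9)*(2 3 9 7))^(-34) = ((2 3)(5 7)(6 11 10))^(-34) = (6 10 11)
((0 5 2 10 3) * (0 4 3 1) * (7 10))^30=(10)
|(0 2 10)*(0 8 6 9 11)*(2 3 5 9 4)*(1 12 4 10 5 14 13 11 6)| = 45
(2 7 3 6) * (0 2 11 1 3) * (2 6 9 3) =(0 6 11 1 2 7)(3 9) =[6, 2, 7, 9, 4, 5, 11, 0, 8, 3, 10, 1]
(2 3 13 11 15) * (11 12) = (2 3 13 12 11 15) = [0, 1, 3, 13, 4, 5, 6, 7, 8, 9, 10, 15, 11, 12, 14, 2]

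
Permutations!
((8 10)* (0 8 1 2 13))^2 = (0 10 2)(1 13 8)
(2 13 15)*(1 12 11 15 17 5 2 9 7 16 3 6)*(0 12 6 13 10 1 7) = [12, 6, 10, 13, 4, 2, 7, 16, 8, 0, 1, 15, 11, 17, 14, 9, 3, 5] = (0 12 11 15 9)(1 6 7 16 3 13 17 5 2 10)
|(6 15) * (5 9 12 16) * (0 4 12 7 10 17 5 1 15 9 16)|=9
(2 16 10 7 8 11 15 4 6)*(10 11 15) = [0, 1, 16, 3, 6, 5, 2, 8, 15, 9, 7, 10, 12, 13, 14, 4, 11] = (2 16 11 10 7 8 15 4 6)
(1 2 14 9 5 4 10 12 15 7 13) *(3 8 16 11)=(1 2 14 9 5 4 10 12 15 7 13)(3 8 16 11)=[0, 2, 14, 8, 10, 4, 6, 13, 16, 5, 12, 3, 15, 1, 9, 7, 11]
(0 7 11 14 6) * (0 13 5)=(0 7 11 14 6 13 5)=[7, 1, 2, 3, 4, 0, 13, 11, 8, 9, 10, 14, 12, 5, 6]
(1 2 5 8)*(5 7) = (1 2 7 5 8) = [0, 2, 7, 3, 4, 8, 6, 5, 1]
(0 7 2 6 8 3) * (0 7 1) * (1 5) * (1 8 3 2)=(0 5 8 2 6 3 7 1)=[5, 0, 6, 7, 4, 8, 3, 1, 2]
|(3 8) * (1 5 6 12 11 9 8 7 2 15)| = 11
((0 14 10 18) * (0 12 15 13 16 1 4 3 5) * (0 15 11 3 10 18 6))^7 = (0 15)(1 12)(3 10)(4 11)(5 6)(13 14)(16 18)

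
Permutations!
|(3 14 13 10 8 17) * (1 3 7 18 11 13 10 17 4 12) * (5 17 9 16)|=56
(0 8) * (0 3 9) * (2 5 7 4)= (0 8 3 9)(2 5 7 4)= [8, 1, 5, 9, 2, 7, 6, 4, 3, 0]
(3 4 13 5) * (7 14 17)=(3 4 13 5)(7 14 17)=[0, 1, 2, 4, 13, 3, 6, 14, 8, 9, 10, 11, 12, 5, 17, 15, 16, 7]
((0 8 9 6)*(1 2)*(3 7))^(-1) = ((0 8 9 6)(1 2)(3 7))^(-1) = (0 6 9 8)(1 2)(3 7)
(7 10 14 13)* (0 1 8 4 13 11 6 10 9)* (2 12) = (0 1 8 4 13 7 9)(2 12)(6 10 14 11) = [1, 8, 12, 3, 13, 5, 10, 9, 4, 0, 14, 6, 2, 7, 11]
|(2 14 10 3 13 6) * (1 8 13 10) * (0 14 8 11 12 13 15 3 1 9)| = 30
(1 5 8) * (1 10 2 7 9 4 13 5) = (2 7 9 4 13 5 8 10) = [0, 1, 7, 3, 13, 8, 6, 9, 10, 4, 2, 11, 12, 5]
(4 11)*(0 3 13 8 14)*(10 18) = (0 3 13 8 14)(4 11)(10 18) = [3, 1, 2, 13, 11, 5, 6, 7, 14, 9, 18, 4, 12, 8, 0, 15, 16, 17, 10]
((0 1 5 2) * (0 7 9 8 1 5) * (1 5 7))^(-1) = (0 1 2 5 8 9 7)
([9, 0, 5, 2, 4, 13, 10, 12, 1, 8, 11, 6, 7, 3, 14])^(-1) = [1, 8, 3, 13, 4, 2, 11, 12, 9, 0, 6, 10, 7, 5, 14]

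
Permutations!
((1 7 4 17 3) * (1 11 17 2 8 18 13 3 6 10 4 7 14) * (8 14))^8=((1 8 18 13 3 11 17 6 10 4 2 14))^8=(1 10 3)(2 17 18)(4 11 8)(6 13 14)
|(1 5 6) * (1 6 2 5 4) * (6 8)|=|(1 4)(2 5)(6 8)|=2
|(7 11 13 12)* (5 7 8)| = |(5 7 11 13 12 8)| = 6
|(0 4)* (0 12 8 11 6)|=|(0 4 12 8 11 6)|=6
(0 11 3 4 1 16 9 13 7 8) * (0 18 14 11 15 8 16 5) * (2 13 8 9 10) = (0 15 9 8 18 14 11 3 4 1 5)(2 13 7 16 10) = [15, 5, 13, 4, 1, 0, 6, 16, 18, 8, 2, 3, 12, 7, 11, 9, 10, 17, 14]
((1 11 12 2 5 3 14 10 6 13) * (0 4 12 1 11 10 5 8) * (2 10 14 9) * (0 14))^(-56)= (2 3 14)(5 8 9)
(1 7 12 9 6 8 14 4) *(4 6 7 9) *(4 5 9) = [0, 4, 2, 3, 1, 9, 8, 12, 14, 7, 10, 11, 5, 13, 6] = (1 4)(5 9 7 12)(6 8 14)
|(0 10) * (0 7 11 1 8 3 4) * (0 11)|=15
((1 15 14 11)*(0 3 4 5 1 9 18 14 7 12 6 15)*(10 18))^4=(0 1 5 4 3)(9 11 14 18 10)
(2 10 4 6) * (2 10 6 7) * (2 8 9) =[0, 1, 6, 3, 7, 5, 10, 8, 9, 2, 4] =(2 6 10 4 7 8 9)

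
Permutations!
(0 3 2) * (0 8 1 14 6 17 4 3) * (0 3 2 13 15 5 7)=(0 3 13 15 5 7)(1 14 6 17 4 2 8)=[3, 14, 8, 13, 2, 7, 17, 0, 1, 9, 10, 11, 12, 15, 6, 5, 16, 4]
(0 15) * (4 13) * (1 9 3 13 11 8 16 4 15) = (0 1 9 3 13 15)(4 11 8 16) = [1, 9, 2, 13, 11, 5, 6, 7, 16, 3, 10, 8, 12, 15, 14, 0, 4]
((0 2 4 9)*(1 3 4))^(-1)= ((0 2 1 3 4 9))^(-1)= (0 9 4 3 1 2)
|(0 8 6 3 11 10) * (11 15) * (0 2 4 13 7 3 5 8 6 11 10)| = 35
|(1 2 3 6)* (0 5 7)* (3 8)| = 15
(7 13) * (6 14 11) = [0, 1, 2, 3, 4, 5, 14, 13, 8, 9, 10, 6, 12, 7, 11] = (6 14 11)(7 13)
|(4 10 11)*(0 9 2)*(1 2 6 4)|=8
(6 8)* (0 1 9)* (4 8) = [1, 9, 2, 3, 8, 5, 4, 7, 6, 0] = (0 1 9)(4 8 6)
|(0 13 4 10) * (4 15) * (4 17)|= 6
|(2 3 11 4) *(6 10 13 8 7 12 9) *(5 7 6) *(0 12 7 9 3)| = 12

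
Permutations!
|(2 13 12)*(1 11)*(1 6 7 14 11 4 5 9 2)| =28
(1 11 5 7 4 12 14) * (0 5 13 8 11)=(0 5 7 4 12 14 1)(8 11 13)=[5, 0, 2, 3, 12, 7, 6, 4, 11, 9, 10, 13, 14, 8, 1]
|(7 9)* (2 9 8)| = 4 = |(2 9 7 8)|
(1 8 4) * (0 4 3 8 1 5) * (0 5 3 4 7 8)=[7, 1, 2, 0, 3, 5, 6, 8, 4]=(0 7 8 4 3)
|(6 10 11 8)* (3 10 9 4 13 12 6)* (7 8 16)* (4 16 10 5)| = 10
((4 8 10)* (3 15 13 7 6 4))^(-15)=(3 15 13 7 6 4 8 10)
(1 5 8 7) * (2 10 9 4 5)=(1 2 10 9 4 5 8 7)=[0, 2, 10, 3, 5, 8, 6, 1, 7, 4, 9]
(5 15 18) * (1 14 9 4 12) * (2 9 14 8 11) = (1 8 11 2 9 4 12)(5 15 18) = [0, 8, 9, 3, 12, 15, 6, 7, 11, 4, 10, 2, 1, 13, 14, 18, 16, 17, 5]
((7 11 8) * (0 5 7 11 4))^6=(11)(0 7)(4 5)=((0 5 7 4)(8 11))^6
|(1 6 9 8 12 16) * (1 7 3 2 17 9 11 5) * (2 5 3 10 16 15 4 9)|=30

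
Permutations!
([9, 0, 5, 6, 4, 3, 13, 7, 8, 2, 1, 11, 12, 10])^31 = (0 3 1 5 10 2 13 9 6)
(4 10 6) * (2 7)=(2 7)(4 10 6)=[0, 1, 7, 3, 10, 5, 4, 2, 8, 9, 6]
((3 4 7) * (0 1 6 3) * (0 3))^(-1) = (0 6 1)(3 7 4) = ((0 1 6)(3 4 7))^(-1)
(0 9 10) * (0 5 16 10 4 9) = (4 9)(5 16 10) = [0, 1, 2, 3, 9, 16, 6, 7, 8, 4, 5, 11, 12, 13, 14, 15, 10]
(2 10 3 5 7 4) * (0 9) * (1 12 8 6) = (0 9)(1 12 8 6)(2 10 3 5 7 4) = [9, 12, 10, 5, 2, 7, 1, 4, 6, 0, 3, 11, 8]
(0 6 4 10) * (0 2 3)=(0 6 4 10 2 3)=[6, 1, 3, 0, 10, 5, 4, 7, 8, 9, 2]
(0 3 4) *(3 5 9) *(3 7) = (0 5 9 7 3 4) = [5, 1, 2, 4, 0, 9, 6, 3, 8, 7]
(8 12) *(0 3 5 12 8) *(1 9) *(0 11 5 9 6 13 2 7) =(0 3 9 1 6 13 2 7)(5 12 11) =[3, 6, 7, 9, 4, 12, 13, 0, 8, 1, 10, 5, 11, 2]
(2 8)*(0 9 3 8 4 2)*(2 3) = (0 9 2 4 3 8) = [9, 1, 4, 8, 3, 5, 6, 7, 0, 2]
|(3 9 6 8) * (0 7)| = |(0 7)(3 9 6 8)| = 4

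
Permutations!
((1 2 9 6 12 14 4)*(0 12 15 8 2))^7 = (0 14 1 12 4)(2 6 8 9 15)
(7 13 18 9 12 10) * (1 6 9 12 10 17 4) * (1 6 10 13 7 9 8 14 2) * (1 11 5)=(1 10 9 13 18 12 17 4 6 8 14 2 11 5)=[0, 10, 11, 3, 6, 1, 8, 7, 14, 13, 9, 5, 17, 18, 2, 15, 16, 4, 12]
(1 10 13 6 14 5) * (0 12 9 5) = (0 12 9 5 1 10 13 6 14) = [12, 10, 2, 3, 4, 1, 14, 7, 8, 5, 13, 11, 9, 6, 0]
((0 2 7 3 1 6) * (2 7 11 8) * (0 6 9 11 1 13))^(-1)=(0 13 3 7)(1 2 8 11 9)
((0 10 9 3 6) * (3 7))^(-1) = (0 6 3 7 9 10)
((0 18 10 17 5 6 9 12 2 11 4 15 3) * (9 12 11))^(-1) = (0 3 15 4 11 9 2 12 6 5 17 10 18)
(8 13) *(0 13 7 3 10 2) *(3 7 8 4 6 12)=[13, 1, 0, 10, 6, 5, 12, 7, 8, 9, 2, 11, 3, 4]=(0 13 4 6 12 3 10 2)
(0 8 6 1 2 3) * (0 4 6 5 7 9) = (0 8 5 7 9)(1 2 3 4 6) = [8, 2, 3, 4, 6, 7, 1, 9, 5, 0]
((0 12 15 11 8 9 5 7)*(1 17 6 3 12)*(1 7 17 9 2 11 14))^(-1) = (0 7)(1 14 15 12 3 6 17 5 9)(2 8 11)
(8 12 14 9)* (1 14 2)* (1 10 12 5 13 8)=(1 14 9)(2 10 12)(5 13 8)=[0, 14, 10, 3, 4, 13, 6, 7, 5, 1, 12, 11, 2, 8, 9]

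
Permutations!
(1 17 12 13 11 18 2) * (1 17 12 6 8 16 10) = [0, 12, 17, 3, 4, 5, 8, 7, 16, 9, 1, 18, 13, 11, 14, 15, 10, 6, 2] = (1 12 13 11 18 2 17 6 8 16 10)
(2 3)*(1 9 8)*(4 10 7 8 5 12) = (1 9 5 12 4 10 7 8)(2 3) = [0, 9, 3, 2, 10, 12, 6, 8, 1, 5, 7, 11, 4]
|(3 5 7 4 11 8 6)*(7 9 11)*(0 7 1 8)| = |(0 7 4 1 8 6 3 5 9 11)| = 10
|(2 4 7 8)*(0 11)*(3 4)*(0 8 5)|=|(0 11 8 2 3 4 7 5)|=8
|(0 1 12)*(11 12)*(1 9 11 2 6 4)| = |(0 9 11 12)(1 2 6 4)| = 4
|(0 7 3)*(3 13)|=|(0 7 13 3)|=4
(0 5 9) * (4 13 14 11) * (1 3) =(0 5 9)(1 3)(4 13 14 11) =[5, 3, 2, 1, 13, 9, 6, 7, 8, 0, 10, 4, 12, 14, 11]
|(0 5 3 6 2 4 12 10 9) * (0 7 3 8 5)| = |(2 4 12 10 9 7 3 6)(5 8)| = 8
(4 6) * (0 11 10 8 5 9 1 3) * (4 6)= [11, 3, 2, 0, 4, 9, 6, 7, 5, 1, 8, 10]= (0 11 10 8 5 9 1 3)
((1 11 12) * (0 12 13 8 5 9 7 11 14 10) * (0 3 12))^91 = (1 14 10 3 12)(5 9 7 11 13 8)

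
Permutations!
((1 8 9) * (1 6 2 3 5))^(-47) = ((1 8 9 6 2 3 5))^(-47) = (1 9 2 5 8 6 3)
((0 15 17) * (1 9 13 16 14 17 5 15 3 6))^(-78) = ((0 3 6 1 9 13 16 14 17)(5 15))^(-78) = (0 1 16)(3 9 14)(6 13 17)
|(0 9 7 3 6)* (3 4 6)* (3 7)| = |(0 9 3 7 4 6)| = 6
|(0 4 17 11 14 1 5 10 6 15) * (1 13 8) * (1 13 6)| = |(0 4 17 11 14 6 15)(1 5 10)(8 13)| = 42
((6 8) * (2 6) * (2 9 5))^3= (2 9 6 5 8)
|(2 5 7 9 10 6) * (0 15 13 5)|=|(0 15 13 5 7 9 10 6 2)|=9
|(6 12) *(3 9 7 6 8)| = 6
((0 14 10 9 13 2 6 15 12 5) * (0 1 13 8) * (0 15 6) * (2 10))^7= (0 14 2)(1 5 12 15 8 9 10 13)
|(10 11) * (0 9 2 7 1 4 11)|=|(0 9 2 7 1 4 11 10)|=8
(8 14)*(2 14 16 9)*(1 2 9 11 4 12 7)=(1 2 14 8 16 11 4 12 7)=[0, 2, 14, 3, 12, 5, 6, 1, 16, 9, 10, 4, 7, 13, 8, 15, 11]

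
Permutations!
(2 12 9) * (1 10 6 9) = [0, 10, 12, 3, 4, 5, 9, 7, 8, 2, 6, 11, 1] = (1 10 6 9 2 12)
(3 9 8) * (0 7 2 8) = (0 7 2 8 3 9) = [7, 1, 8, 9, 4, 5, 6, 2, 3, 0]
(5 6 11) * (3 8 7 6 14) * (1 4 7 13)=[0, 4, 2, 8, 7, 14, 11, 6, 13, 9, 10, 5, 12, 1, 3]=(1 4 7 6 11 5 14 3 8 13)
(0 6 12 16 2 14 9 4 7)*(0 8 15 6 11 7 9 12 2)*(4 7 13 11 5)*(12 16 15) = (0 5 4 9 7 8 12 15 6 2 14 16)(11 13) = [5, 1, 14, 3, 9, 4, 2, 8, 12, 7, 10, 13, 15, 11, 16, 6, 0]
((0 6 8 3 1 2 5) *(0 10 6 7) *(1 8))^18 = (1 10 2 6 5)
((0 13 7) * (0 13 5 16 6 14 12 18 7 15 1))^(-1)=(0 1 15 13 7 18 12 14 6 16 5)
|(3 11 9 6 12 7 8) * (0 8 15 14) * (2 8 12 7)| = 11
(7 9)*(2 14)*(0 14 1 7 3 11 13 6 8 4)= (0 14 2 1 7 9 3 11 13 6 8 4)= [14, 7, 1, 11, 0, 5, 8, 9, 4, 3, 10, 13, 12, 6, 2]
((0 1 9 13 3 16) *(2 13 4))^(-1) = (0 16 3 13 2 4 9 1)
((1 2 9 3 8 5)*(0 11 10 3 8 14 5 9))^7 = ((0 11 10 3 14 5 1 2)(8 9))^7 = (0 2 1 5 14 3 10 11)(8 9)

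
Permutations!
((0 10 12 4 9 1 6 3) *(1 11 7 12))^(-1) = (0 3 6 1 10)(4 12 7 11 9)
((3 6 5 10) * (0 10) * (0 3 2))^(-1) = ((0 10 2)(3 6 5))^(-1) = (0 2 10)(3 5 6)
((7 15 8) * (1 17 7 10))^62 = (1 7 8)(10 17 15) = ((1 17 7 15 8 10))^62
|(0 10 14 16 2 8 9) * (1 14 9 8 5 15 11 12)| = 24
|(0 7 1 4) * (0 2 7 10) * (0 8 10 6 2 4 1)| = 4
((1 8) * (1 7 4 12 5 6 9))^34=(1 7 12 6)(4 5 9 8)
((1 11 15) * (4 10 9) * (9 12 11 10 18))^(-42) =((1 10 12 11 15)(4 18 9))^(-42) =(18)(1 11 10 15 12)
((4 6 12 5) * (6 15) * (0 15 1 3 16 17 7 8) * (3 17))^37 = (0 17 5 15 7 4 6 8 1 12)(3 16)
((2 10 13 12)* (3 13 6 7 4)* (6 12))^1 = (2 10 12)(3 13 6 7 4)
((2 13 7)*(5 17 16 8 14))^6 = (5 17 16 8 14)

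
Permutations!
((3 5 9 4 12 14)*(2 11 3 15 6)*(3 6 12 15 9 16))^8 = ((2 11 6)(3 5 16)(4 15 12 14 9))^8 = (2 6 11)(3 16 5)(4 14 15 9 12)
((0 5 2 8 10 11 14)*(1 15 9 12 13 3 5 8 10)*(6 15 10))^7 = (0 8 1 10 11 14)(2 5 3 13 12 9 15 6)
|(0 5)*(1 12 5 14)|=|(0 14 1 12 5)|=5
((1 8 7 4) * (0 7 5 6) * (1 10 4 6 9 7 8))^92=(10)(0 5 7)(6 8 9)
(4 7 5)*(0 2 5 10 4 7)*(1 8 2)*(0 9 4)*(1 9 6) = (0 9 4 6 1 8 2 5 7 10) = [9, 8, 5, 3, 6, 7, 1, 10, 2, 4, 0]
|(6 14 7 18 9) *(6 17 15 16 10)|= 9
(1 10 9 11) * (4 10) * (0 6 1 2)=(0 6 1 4 10 9 11 2)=[6, 4, 0, 3, 10, 5, 1, 7, 8, 11, 9, 2]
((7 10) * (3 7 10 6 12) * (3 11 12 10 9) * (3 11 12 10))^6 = (12)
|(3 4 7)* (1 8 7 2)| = 6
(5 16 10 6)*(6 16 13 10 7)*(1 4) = (1 4)(5 13 10 16 7 6) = [0, 4, 2, 3, 1, 13, 5, 6, 8, 9, 16, 11, 12, 10, 14, 15, 7]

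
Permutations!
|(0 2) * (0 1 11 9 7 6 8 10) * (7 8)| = |(0 2 1 11 9 8 10)(6 7)| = 14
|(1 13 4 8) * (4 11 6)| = |(1 13 11 6 4 8)| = 6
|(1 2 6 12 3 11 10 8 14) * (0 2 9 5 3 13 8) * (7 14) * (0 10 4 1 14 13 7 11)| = 13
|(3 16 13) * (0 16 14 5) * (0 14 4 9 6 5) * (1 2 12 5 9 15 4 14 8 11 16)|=22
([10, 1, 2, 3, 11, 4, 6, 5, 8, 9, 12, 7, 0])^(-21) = (12)(4 5 7 11)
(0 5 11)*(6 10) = (0 5 11)(6 10) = [5, 1, 2, 3, 4, 11, 10, 7, 8, 9, 6, 0]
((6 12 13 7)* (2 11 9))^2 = (2 9 11)(6 13)(7 12)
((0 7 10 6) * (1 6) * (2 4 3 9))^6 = ((0 7 10 1 6)(2 4 3 9))^6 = (0 7 10 1 6)(2 3)(4 9)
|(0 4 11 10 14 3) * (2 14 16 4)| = 4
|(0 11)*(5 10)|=|(0 11)(5 10)|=2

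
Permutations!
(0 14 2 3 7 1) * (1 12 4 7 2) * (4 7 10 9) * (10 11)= [14, 0, 3, 2, 11, 5, 6, 12, 8, 4, 9, 10, 7, 13, 1]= (0 14 1)(2 3)(4 11 10 9)(7 12)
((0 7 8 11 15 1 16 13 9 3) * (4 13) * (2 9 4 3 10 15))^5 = (0 9 3 2 16 11 1 8 15 7 10)(4 13)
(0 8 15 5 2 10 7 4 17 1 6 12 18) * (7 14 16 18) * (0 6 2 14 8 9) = (0 9)(1 2 10 8 15 5 14 16 18 6 12 7 4 17) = [9, 2, 10, 3, 17, 14, 12, 4, 15, 0, 8, 11, 7, 13, 16, 5, 18, 1, 6]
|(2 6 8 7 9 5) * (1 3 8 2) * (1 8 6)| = 4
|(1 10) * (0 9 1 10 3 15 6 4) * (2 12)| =|(0 9 1 3 15 6 4)(2 12)| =14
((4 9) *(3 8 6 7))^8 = ((3 8 6 7)(4 9))^8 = (9)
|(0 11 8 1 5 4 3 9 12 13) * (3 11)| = 5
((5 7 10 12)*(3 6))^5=(3 6)(5 7 10 12)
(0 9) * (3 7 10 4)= (0 9)(3 7 10 4)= [9, 1, 2, 7, 3, 5, 6, 10, 8, 0, 4]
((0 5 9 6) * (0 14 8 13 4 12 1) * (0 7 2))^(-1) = ((0 5 9 6 14 8 13 4 12 1 7 2))^(-1) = (0 2 7 1 12 4 13 8 14 6 9 5)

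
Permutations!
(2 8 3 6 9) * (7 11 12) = [0, 1, 8, 6, 4, 5, 9, 11, 3, 2, 10, 12, 7] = (2 8 3 6 9)(7 11 12)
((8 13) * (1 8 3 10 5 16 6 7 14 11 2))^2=(1 13 10 16 7 11)(2 8 3 5 6 14)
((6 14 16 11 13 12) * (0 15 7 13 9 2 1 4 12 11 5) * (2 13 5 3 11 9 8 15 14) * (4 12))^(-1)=((0 14 16 3 11 8 15 7 5)(1 12 6 2)(9 13))^(-1)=(0 5 7 15 8 11 3 16 14)(1 2 6 12)(9 13)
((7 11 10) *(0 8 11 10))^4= (0 8 11)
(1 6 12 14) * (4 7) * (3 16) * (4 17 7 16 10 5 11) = (1 6 12 14)(3 10 5 11 4 16)(7 17) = [0, 6, 2, 10, 16, 11, 12, 17, 8, 9, 5, 4, 14, 13, 1, 15, 3, 7]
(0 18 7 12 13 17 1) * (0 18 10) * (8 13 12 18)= [10, 8, 2, 3, 4, 5, 6, 18, 13, 9, 0, 11, 12, 17, 14, 15, 16, 1, 7]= (0 10)(1 8 13 17)(7 18)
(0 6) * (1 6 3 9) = [3, 6, 2, 9, 4, 5, 0, 7, 8, 1] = (0 3 9 1 6)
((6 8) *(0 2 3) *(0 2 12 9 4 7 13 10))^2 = ((0 12 9 4 7 13 10)(2 3)(6 8))^2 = (0 9 7 10 12 4 13)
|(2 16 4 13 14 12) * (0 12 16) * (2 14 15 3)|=9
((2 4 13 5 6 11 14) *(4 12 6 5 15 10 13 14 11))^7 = ((2 12 6 4 14)(10 13 15))^7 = (2 6 14 12 4)(10 13 15)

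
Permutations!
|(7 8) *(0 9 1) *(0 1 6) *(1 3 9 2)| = |(0 2 1 3 9 6)(7 8)| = 6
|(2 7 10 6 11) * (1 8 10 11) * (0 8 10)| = 6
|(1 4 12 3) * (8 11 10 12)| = |(1 4 8 11 10 12 3)| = 7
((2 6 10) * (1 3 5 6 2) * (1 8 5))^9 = (1 3)(5 6 10 8)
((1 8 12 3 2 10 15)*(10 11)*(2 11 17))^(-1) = ((1 8 12 3 11 10 15)(2 17))^(-1) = (1 15 10 11 3 12 8)(2 17)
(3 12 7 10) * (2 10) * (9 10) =(2 9 10 3 12 7) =[0, 1, 9, 12, 4, 5, 6, 2, 8, 10, 3, 11, 7]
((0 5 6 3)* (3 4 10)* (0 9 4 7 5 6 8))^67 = (0 7 8 6 5)(3 10 4 9)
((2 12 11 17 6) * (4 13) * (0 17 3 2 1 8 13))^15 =(0 17 6 1 8 13 4)(2 3 11 12)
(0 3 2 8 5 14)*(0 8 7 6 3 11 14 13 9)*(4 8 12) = [11, 1, 7, 2, 8, 13, 3, 6, 5, 0, 10, 14, 4, 9, 12] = (0 11 14 12 4 8 5 13 9)(2 7 6 3)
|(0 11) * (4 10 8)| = |(0 11)(4 10 8)| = 6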